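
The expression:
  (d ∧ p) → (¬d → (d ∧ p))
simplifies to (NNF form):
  True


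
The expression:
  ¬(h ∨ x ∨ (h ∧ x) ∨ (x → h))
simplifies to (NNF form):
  False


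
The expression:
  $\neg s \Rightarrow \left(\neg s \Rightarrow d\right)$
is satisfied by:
  {d: True, s: True}
  {d: True, s: False}
  {s: True, d: False}


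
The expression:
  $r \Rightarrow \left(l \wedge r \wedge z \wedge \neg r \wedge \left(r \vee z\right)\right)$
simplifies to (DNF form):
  $\neg r$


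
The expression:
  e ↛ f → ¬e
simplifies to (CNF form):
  f ∨ ¬e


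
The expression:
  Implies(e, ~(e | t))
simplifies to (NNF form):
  ~e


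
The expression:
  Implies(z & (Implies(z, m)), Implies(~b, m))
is always true.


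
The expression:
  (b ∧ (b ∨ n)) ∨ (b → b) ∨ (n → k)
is always true.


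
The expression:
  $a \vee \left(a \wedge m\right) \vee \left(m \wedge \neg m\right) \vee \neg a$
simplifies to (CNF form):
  $\text{True}$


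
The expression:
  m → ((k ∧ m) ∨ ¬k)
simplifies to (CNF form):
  True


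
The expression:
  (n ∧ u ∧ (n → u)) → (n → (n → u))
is always true.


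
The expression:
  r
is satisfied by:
  {r: True}


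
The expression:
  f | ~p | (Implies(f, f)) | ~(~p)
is always true.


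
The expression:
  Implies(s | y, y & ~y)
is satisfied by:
  {y: False, s: False}


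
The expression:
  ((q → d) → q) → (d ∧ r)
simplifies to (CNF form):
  (d ∨ ¬q) ∧ (r ∨ ¬q)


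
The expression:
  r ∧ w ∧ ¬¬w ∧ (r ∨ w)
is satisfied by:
  {r: True, w: True}


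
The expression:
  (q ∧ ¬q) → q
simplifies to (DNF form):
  True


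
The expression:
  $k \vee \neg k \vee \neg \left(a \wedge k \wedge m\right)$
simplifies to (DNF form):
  $\text{True}$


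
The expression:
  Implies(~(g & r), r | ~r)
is always true.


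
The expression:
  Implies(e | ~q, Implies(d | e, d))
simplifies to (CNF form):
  d | ~e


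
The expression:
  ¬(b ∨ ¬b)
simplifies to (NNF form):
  False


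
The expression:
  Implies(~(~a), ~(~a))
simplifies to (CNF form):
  True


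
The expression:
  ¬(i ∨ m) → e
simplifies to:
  e ∨ i ∨ m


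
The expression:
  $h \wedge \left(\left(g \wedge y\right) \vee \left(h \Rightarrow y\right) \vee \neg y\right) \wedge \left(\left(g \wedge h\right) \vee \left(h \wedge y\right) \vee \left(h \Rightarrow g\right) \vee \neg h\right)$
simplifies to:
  $h \wedge \left(g \vee y\right)$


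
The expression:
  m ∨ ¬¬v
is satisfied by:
  {m: True, v: True}
  {m: True, v: False}
  {v: True, m: False}


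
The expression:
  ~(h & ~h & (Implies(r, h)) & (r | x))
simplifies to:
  True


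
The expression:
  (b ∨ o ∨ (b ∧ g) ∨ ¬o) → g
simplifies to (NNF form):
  g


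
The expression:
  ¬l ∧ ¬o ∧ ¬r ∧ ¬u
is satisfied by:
  {u: False, o: False, r: False, l: False}


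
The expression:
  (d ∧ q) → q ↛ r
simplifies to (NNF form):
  ¬d ∨ ¬q ∨ ¬r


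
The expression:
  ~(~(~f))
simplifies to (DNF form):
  ~f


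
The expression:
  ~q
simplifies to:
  ~q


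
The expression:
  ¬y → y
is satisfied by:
  {y: True}


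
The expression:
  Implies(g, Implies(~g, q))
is always true.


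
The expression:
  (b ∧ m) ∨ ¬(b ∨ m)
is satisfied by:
  {m: False, b: False}
  {b: True, m: True}


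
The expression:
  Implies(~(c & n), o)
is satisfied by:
  {n: True, o: True, c: True}
  {n: True, o: True, c: False}
  {o: True, c: True, n: False}
  {o: True, c: False, n: False}
  {n: True, c: True, o: False}


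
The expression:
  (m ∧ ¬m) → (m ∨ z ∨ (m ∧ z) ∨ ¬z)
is always true.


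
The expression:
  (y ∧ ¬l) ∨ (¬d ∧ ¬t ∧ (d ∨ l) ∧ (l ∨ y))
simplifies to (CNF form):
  (l ∨ y) ∧ (¬d ∨ ¬l) ∧ (¬l ∨ ¬t)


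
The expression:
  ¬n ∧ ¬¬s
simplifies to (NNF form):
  s ∧ ¬n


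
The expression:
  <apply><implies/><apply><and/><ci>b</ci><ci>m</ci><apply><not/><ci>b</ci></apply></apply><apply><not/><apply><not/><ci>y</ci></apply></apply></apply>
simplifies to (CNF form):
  <true/>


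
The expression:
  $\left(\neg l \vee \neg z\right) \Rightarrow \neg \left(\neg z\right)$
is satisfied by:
  {z: True}


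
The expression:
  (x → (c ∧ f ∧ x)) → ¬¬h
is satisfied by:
  {x: True, h: True, c: False, f: False}
  {x: True, h: True, f: True, c: False}
  {x: True, h: True, c: True, f: False}
  {x: True, h: True, f: True, c: True}
  {h: True, c: False, f: False, x: False}
  {h: True, f: True, c: False, x: False}
  {h: True, c: True, f: False, x: False}
  {h: True, f: True, c: True, x: False}
  {x: True, c: False, f: False, h: False}
  {f: True, x: True, c: False, h: False}
  {x: True, c: True, f: False, h: False}


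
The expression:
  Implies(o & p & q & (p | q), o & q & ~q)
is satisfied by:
  {p: False, q: False, o: False}
  {o: True, p: False, q: False}
  {q: True, p: False, o: False}
  {o: True, q: True, p: False}
  {p: True, o: False, q: False}
  {o: True, p: True, q: False}
  {q: True, p: True, o: False}


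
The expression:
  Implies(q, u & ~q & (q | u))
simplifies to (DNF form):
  ~q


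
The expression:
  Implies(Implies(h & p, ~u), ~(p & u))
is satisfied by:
  {h: True, p: False, u: False}
  {p: False, u: False, h: False}
  {u: True, h: True, p: False}
  {u: True, p: False, h: False}
  {h: True, p: True, u: False}
  {p: True, h: False, u: False}
  {u: True, p: True, h: True}


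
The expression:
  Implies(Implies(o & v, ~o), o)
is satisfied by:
  {o: True}


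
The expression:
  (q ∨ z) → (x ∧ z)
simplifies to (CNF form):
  (x ∨ ¬q) ∧ (x ∨ ¬z) ∧ (z ∨ ¬q) ∧ (z ∨ ¬z)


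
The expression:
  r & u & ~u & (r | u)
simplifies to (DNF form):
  False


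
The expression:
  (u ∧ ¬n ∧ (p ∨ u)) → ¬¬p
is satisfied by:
  {n: True, p: True, u: False}
  {n: True, u: False, p: False}
  {p: True, u: False, n: False}
  {p: False, u: False, n: False}
  {n: True, p: True, u: True}
  {n: True, u: True, p: False}
  {p: True, u: True, n: False}


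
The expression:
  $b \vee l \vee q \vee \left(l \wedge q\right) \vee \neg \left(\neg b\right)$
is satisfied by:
  {b: True, q: True, l: True}
  {b: True, q: True, l: False}
  {b: True, l: True, q: False}
  {b: True, l: False, q: False}
  {q: True, l: True, b: False}
  {q: True, l: False, b: False}
  {l: True, q: False, b: False}


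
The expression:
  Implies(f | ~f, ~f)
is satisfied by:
  {f: False}


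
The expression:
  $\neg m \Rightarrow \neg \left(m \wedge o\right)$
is always true.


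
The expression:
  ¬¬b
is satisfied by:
  {b: True}


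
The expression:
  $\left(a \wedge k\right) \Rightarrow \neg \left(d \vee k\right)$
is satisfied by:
  {k: False, a: False}
  {a: True, k: False}
  {k: True, a: False}


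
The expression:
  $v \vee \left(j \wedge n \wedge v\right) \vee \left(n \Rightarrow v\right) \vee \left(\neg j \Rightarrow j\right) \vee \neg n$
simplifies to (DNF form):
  $j \vee v \vee \neg n$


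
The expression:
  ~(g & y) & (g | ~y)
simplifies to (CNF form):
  ~y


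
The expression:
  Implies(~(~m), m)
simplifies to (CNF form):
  True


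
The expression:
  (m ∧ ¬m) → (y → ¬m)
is always true.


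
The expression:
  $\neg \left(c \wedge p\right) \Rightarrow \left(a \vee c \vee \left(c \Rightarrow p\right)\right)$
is always true.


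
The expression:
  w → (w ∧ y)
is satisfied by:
  {y: True, w: False}
  {w: False, y: False}
  {w: True, y: True}


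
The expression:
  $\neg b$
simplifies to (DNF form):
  $\neg b$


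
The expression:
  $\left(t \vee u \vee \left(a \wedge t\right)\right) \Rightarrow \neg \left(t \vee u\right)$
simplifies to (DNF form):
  $\neg t \wedge \neg u$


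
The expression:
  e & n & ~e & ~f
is never true.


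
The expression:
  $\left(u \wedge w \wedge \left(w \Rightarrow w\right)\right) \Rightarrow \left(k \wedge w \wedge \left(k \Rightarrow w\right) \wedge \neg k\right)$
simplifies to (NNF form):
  $\neg u \vee \neg w$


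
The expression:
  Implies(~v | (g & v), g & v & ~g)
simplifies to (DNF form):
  v & ~g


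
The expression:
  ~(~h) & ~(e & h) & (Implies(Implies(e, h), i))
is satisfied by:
  {h: True, i: True, e: False}


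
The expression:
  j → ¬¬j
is always true.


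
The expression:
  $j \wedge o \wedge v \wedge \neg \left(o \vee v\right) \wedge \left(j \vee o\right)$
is never true.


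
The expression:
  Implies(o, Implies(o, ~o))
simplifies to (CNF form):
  ~o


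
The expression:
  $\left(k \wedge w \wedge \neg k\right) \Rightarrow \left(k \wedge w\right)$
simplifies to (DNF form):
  $\text{True}$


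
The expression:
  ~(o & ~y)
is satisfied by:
  {y: True, o: False}
  {o: False, y: False}
  {o: True, y: True}


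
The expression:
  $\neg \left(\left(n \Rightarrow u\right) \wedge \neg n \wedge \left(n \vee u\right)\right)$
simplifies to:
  $n \vee \neg u$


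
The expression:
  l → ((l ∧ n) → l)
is always true.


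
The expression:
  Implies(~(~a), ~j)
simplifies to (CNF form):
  ~a | ~j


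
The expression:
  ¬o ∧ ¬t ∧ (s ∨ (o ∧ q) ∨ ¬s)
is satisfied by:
  {o: False, t: False}


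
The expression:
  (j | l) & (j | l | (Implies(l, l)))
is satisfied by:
  {l: True, j: True}
  {l: True, j: False}
  {j: True, l: False}


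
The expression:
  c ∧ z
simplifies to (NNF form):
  c ∧ z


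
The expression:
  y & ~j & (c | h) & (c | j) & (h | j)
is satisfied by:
  {h: True, c: True, y: True, j: False}


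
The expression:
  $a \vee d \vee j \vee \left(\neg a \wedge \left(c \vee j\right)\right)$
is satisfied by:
  {a: True, d: True, c: True, j: True}
  {a: True, d: True, c: True, j: False}
  {a: True, d: True, j: True, c: False}
  {a: True, d: True, j: False, c: False}
  {a: True, c: True, j: True, d: False}
  {a: True, c: True, j: False, d: False}
  {a: True, c: False, j: True, d: False}
  {a: True, c: False, j: False, d: False}
  {d: True, c: True, j: True, a: False}
  {d: True, c: True, j: False, a: False}
  {d: True, j: True, c: False, a: False}
  {d: True, j: False, c: False, a: False}
  {c: True, j: True, d: False, a: False}
  {c: True, d: False, j: False, a: False}
  {j: True, d: False, c: False, a: False}


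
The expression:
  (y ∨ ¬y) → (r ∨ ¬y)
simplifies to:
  r ∨ ¬y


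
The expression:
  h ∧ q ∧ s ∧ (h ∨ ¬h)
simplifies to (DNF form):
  h ∧ q ∧ s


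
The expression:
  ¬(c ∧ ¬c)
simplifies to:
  True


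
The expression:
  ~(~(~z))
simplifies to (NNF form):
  ~z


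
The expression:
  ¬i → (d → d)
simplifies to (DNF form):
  True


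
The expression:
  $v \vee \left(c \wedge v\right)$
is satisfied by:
  {v: True}


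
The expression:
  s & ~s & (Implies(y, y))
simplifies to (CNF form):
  False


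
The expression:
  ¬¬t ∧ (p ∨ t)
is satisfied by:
  {t: True}


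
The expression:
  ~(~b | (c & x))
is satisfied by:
  {b: True, c: False, x: False}
  {b: True, x: True, c: False}
  {b: True, c: True, x: False}


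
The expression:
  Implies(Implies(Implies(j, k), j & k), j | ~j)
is always true.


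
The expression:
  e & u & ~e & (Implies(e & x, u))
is never true.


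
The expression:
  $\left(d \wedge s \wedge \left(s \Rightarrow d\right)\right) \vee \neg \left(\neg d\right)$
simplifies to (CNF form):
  $d$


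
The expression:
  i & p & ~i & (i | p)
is never true.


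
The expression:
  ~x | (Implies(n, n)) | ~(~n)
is always true.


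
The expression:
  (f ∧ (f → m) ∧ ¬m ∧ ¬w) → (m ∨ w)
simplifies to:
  True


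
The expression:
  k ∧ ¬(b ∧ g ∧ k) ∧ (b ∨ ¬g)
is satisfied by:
  {k: True, g: False}


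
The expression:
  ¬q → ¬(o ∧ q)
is always true.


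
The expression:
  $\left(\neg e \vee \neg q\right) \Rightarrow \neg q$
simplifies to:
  $e \vee \neg q$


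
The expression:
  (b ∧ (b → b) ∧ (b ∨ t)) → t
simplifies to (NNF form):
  t ∨ ¬b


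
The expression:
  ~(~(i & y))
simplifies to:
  i & y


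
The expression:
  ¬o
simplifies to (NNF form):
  ¬o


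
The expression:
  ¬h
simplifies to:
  ¬h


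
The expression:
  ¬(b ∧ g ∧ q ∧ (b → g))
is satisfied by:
  {g: False, q: False, b: False}
  {b: True, g: False, q: False}
  {q: True, g: False, b: False}
  {b: True, q: True, g: False}
  {g: True, b: False, q: False}
  {b: True, g: True, q: False}
  {q: True, g: True, b: False}


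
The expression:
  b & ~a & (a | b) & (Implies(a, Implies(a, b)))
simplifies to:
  b & ~a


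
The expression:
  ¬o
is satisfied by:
  {o: False}


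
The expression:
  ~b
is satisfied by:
  {b: False}


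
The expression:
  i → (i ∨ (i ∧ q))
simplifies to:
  True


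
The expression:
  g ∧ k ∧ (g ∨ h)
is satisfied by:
  {g: True, k: True}


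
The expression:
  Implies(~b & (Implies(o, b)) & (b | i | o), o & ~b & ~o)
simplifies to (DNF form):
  b | o | ~i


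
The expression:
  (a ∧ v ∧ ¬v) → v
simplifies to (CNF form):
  True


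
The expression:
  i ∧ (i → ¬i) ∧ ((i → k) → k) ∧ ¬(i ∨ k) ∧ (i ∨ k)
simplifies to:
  False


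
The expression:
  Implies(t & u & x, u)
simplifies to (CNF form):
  True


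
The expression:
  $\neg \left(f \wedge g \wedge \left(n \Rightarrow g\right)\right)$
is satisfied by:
  {g: False, f: False}
  {f: True, g: False}
  {g: True, f: False}


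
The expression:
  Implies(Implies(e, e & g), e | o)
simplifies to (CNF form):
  e | o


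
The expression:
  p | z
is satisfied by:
  {z: True, p: True}
  {z: True, p: False}
  {p: True, z: False}


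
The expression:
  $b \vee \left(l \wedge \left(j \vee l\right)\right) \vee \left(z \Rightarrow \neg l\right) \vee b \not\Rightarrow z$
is always true.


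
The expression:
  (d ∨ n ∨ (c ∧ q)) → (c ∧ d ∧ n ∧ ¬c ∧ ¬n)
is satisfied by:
  {n: False, c: False, d: False, q: False}
  {q: True, n: False, c: False, d: False}
  {c: True, q: False, n: False, d: False}


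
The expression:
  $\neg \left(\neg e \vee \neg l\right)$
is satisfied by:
  {e: True, l: True}


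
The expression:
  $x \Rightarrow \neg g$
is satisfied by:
  {g: False, x: False}
  {x: True, g: False}
  {g: True, x: False}


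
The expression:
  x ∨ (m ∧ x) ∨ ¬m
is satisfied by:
  {x: True, m: False}
  {m: False, x: False}
  {m: True, x: True}


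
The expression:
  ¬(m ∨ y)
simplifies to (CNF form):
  ¬m ∧ ¬y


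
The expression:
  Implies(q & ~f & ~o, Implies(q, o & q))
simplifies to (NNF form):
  f | o | ~q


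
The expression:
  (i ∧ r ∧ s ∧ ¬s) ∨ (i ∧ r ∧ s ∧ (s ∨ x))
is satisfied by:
  {r: True, i: True, s: True}


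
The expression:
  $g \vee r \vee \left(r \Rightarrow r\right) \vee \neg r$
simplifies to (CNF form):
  $\text{True}$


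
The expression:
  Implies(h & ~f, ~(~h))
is always true.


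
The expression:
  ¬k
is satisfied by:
  {k: False}


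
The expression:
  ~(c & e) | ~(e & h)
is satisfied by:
  {h: False, c: False, e: False}
  {e: True, h: False, c: False}
  {c: True, h: False, e: False}
  {e: True, c: True, h: False}
  {h: True, e: False, c: False}
  {e: True, h: True, c: False}
  {c: True, h: True, e: False}


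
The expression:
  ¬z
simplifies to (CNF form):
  ¬z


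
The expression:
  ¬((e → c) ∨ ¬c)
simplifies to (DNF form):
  False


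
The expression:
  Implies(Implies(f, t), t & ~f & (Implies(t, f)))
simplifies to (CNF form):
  f & ~t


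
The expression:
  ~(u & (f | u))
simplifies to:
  ~u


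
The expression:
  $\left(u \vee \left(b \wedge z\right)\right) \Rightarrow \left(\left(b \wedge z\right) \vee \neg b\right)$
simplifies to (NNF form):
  $z \vee \neg b \vee \neg u$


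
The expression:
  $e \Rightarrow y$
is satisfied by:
  {y: True, e: False}
  {e: False, y: False}
  {e: True, y: True}


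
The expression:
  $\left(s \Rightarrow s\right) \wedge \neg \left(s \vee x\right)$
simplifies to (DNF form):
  $\neg s \wedge \neg x$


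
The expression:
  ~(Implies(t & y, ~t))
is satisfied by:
  {t: True, y: True}


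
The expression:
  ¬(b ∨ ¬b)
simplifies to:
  False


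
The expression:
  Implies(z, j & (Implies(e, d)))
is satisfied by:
  {j: True, d: True, e: False, z: False}
  {j: True, e: False, d: False, z: False}
  {j: True, d: True, e: True, z: False}
  {j: True, e: True, d: False, z: False}
  {d: True, j: False, e: False, z: False}
  {j: False, e: False, d: False, z: False}
  {d: True, e: True, j: False, z: False}
  {e: True, j: False, d: False, z: False}
  {z: True, d: True, j: True, e: False}
  {z: True, j: True, e: False, d: False}
  {z: True, d: True, j: True, e: True}


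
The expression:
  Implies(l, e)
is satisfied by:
  {e: True, l: False}
  {l: False, e: False}
  {l: True, e: True}


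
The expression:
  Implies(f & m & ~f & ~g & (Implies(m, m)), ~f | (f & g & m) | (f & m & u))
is always true.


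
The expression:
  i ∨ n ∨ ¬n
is always true.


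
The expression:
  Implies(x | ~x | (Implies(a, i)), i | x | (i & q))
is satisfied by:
  {i: True, x: True}
  {i: True, x: False}
  {x: True, i: False}


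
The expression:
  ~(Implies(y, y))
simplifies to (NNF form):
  False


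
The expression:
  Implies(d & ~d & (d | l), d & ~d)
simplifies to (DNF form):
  True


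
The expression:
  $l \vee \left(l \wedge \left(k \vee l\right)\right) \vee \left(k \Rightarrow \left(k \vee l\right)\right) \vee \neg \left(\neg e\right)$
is always true.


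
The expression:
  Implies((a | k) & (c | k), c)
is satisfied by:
  {c: True, k: False}
  {k: False, c: False}
  {k: True, c: True}


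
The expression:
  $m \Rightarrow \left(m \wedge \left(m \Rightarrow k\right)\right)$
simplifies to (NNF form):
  $k \vee \neg m$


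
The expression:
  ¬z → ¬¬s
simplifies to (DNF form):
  s ∨ z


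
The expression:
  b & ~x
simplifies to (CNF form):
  b & ~x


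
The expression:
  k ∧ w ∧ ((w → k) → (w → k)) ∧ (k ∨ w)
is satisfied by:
  {w: True, k: True}


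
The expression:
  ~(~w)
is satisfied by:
  {w: True}


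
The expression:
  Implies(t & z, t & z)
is always true.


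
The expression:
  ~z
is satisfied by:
  {z: False}


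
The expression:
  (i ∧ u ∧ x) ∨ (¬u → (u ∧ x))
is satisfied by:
  {u: True}


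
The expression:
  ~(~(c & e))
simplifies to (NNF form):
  c & e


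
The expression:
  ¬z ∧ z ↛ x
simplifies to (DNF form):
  False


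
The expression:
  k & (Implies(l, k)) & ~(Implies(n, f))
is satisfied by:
  {n: True, k: True, f: False}


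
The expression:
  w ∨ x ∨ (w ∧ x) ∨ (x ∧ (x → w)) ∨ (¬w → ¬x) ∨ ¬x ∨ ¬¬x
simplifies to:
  True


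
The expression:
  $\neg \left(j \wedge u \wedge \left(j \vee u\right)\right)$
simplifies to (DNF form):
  $\neg j \vee \neg u$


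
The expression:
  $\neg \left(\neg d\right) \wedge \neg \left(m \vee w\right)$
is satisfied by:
  {d: True, w: False, m: False}


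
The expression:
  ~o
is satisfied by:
  {o: False}


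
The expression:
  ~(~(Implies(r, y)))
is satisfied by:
  {y: True, r: False}
  {r: False, y: False}
  {r: True, y: True}


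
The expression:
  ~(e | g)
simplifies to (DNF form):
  ~e & ~g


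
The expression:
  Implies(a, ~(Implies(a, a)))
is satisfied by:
  {a: False}


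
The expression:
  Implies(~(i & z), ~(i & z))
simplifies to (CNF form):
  True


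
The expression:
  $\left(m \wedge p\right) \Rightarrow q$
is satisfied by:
  {q: True, p: False, m: False}
  {p: False, m: False, q: False}
  {q: True, m: True, p: False}
  {m: True, p: False, q: False}
  {q: True, p: True, m: False}
  {p: True, q: False, m: False}
  {q: True, m: True, p: True}


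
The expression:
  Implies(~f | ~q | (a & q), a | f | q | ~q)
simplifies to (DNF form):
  True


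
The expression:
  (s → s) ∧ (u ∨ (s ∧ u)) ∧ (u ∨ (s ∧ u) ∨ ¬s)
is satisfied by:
  {u: True}


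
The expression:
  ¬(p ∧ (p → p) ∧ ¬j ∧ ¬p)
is always true.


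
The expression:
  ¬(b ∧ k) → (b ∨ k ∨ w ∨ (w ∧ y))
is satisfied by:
  {b: True, k: True, w: True}
  {b: True, k: True, w: False}
  {b: True, w: True, k: False}
  {b: True, w: False, k: False}
  {k: True, w: True, b: False}
  {k: True, w: False, b: False}
  {w: True, k: False, b: False}


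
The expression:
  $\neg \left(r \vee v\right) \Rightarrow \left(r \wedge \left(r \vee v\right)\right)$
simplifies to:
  $r \vee v$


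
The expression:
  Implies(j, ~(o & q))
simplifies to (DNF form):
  ~j | ~o | ~q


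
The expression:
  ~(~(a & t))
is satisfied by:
  {t: True, a: True}


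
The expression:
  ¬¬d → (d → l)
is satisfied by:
  {l: True, d: False}
  {d: False, l: False}
  {d: True, l: True}


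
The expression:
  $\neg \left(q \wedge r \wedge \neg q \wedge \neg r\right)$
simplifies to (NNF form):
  $\text{True}$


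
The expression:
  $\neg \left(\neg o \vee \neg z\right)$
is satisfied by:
  {z: True, o: True}


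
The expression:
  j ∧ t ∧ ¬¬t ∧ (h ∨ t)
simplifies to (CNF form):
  j ∧ t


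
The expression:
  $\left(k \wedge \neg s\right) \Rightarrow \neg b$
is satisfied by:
  {s: True, k: False, b: False}
  {k: False, b: False, s: False}
  {s: True, b: True, k: False}
  {b: True, k: False, s: False}
  {s: True, k: True, b: False}
  {k: True, s: False, b: False}
  {s: True, b: True, k: True}


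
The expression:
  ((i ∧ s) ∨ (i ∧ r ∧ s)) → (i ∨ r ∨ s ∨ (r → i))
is always true.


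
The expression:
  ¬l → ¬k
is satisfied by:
  {l: True, k: False}
  {k: False, l: False}
  {k: True, l: True}


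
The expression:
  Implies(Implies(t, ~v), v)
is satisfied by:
  {v: True}


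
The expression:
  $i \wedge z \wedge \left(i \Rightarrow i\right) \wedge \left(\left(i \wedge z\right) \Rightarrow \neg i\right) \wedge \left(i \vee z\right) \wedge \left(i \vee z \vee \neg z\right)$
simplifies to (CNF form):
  $\text{False}$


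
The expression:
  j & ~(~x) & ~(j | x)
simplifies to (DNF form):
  False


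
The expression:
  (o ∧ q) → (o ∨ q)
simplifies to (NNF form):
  True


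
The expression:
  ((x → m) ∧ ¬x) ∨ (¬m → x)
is always true.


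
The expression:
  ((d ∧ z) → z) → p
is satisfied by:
  {p: True}


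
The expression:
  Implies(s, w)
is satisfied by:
  {w: True, s: False}
  {s: False, w: False}
  {s: True, w: True}


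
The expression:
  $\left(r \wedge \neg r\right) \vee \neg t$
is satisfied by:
  {t: False}


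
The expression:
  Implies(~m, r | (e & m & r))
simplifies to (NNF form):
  m | r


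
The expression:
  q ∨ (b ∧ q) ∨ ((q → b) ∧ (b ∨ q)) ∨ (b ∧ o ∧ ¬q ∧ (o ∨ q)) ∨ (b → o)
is always true.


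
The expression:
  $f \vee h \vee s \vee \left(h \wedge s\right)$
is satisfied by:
  {s: True, h: True, f: True}
  {s: True, h: True, f: False}
  {s: True, f: True, h: False}
  {s: True, f: False, h: False}
  {h: True, f: True, s: False}
  {h: True, f: False, s: False}
  {f: True, h: False, s: False}


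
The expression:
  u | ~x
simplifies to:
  u | ~x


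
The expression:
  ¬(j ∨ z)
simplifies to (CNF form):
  ¬j ∧ ¬z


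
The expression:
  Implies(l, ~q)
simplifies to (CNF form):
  ~l | ~q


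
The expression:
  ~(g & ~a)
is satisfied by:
  {a: True, g: False}
  {g: False, a: False}
  {g: True, a: True}


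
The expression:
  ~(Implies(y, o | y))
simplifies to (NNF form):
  False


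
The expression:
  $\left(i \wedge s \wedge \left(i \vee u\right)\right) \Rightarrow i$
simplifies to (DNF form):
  $\text{True}$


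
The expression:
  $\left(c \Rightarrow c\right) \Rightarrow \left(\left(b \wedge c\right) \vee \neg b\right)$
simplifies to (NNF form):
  $c \vee \neg b$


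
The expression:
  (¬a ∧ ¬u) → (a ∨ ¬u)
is always true.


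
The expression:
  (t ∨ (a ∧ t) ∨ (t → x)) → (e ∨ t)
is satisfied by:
  {t: True, e: True}
  {t: True, e: False}
  {e: True, t: False}


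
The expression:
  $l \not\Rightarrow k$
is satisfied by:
  {l: True, k: False}


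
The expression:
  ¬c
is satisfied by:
  {c: False}


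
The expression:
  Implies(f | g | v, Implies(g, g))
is always true.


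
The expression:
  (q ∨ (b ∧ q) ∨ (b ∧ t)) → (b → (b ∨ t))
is always true.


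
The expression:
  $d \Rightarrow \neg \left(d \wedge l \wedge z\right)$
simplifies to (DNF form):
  $\neg d \vee \neg l \vee \neg z$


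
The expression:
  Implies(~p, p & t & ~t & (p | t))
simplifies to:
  p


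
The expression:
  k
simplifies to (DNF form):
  k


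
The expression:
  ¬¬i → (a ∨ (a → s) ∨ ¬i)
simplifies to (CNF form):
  True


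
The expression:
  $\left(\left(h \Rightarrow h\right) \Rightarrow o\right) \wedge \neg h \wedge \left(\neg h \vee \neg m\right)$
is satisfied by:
  {o: True, h: False}


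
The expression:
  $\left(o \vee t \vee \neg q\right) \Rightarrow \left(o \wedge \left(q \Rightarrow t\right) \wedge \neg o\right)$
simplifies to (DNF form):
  $q \wedge \neg o \wedge \neg t$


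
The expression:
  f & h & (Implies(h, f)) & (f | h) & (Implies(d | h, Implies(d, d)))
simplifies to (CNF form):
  f & h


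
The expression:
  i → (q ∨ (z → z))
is always true.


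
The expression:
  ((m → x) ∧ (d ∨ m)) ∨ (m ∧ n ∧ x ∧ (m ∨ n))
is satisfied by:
  {x: True, d: True, m: False}
  {d: True, m: False, x: False}
  {x: True, m: True, d: True}
  {x: True, m: True, d: False}


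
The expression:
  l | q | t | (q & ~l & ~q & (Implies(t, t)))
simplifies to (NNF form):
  l | q | t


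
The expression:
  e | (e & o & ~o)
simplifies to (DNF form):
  e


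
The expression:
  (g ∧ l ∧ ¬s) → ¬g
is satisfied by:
  {s: True, l: False, g: False}
  {l: False, g: False, s: False}
  {g: True, s: True, l: False}
  {g: True, l: False, s: False}
  {s: True, l: True, g: False}
  {l: True, s: False, g: False}
  {g: True, l: True, s: True}


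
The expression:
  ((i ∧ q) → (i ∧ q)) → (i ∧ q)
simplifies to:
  i ∧ q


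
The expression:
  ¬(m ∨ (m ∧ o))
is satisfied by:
  {m: False}


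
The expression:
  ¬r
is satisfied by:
  {r: False}


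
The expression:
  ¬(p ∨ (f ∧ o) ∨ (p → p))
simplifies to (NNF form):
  False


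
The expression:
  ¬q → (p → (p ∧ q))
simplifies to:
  q ∨ ¬p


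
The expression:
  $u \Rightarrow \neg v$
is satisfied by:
  {u: False, v: False}
  {v: True, u: False}
  {u: True, v: False}


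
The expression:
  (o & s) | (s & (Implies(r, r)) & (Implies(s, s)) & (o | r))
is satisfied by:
  {s: True, r: True, o: True}
  {s: True, r: True, o: False}
  {s: True, o: True, r: False}


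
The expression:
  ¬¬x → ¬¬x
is always true.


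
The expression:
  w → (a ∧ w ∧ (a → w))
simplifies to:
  a ∨ ¬w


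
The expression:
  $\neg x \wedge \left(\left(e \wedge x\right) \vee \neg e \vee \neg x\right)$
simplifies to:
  $\neg x$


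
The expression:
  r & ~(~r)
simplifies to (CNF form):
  r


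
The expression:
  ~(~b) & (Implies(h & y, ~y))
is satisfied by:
  {b: True, h: False, y: False}
  {y: True, b: True, h: False}
  {h: True, b: True, y: False}


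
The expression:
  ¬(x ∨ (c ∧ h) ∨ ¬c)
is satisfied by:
  {c: True, x: False, h: False}


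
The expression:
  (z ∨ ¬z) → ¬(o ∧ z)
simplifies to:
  ¬o ∨ ¬z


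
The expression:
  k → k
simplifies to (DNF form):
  True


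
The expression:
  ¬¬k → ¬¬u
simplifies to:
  u ∨ ¬k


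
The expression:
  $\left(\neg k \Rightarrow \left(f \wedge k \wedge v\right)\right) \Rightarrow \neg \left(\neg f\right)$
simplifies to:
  $f \vee \neg k$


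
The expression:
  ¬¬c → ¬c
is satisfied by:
  {c: False}


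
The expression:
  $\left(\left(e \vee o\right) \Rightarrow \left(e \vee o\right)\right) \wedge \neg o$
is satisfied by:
  {o: False}


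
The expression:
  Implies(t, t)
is always true.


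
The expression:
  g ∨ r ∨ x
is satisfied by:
  {r: True, x: True, g: True}
  {r: True, x: True, g: False}
  {r: True, g: True, x: False}
  {r: True, g: False, x: False}
  {x: True, g: True, r: False}
  {x: True, g: False, r: False}
  {g: True, x: False, r: False}


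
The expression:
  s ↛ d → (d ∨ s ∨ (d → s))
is always true.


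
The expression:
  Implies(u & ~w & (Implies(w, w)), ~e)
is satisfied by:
  {w: True, u: False, e: False}
  {u: False, e: False, w: False}
  {w: True, e: True, u: False}
  {e: True, u: False, w: False}
  {w: True, u: True, e: False}
  {u: True, w: False, e: False}
  {w: True, e: True, u: True}


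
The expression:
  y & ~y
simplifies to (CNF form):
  False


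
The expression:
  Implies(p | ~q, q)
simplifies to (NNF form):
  q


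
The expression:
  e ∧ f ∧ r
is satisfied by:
  {r: True, e: True, f: True}


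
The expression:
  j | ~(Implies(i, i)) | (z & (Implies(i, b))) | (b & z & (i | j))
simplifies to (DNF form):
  j | (b & z) | (z & ~i)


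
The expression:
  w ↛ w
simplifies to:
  False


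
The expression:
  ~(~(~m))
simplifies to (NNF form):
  ~m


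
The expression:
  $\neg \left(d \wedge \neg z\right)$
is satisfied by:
  {z: True, d: False}
  {d: False, z: False}
  {d: True, z: True}


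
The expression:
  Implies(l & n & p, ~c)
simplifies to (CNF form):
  ~c | ~l | ~n | ~p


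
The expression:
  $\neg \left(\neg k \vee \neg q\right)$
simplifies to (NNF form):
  $k \wedge q$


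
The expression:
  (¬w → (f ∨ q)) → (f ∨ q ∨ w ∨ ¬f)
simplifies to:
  True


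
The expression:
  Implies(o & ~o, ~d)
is always true.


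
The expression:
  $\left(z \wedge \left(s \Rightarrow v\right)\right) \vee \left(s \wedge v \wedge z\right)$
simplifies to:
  $z \wedge \left(v \vee \neg s\right)$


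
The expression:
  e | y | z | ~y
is always true.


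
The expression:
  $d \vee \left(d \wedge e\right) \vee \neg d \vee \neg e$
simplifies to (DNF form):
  $\text{True}$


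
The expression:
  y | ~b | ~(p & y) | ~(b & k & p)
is always true.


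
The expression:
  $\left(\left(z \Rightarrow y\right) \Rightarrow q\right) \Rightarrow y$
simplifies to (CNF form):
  $\left(y \vee \neg q\right) \wedge \left(y \vee \neg z\right)$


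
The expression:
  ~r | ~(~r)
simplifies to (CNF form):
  True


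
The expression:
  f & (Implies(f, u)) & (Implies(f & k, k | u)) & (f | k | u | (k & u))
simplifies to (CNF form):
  f & u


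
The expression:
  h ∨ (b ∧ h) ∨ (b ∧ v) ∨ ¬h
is always true.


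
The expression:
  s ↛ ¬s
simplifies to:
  s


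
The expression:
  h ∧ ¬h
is never true.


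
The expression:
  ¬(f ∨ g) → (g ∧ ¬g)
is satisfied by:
  {g: True, f: True}
  {g: True, f: False}
  {f: True, g: False}


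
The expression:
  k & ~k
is never true.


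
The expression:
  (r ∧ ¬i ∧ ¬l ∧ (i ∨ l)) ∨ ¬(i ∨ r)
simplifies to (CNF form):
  ¬i ∧ ¬r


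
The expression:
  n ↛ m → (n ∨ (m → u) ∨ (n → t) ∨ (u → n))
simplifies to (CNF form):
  True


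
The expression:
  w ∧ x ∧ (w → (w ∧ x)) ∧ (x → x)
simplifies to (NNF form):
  w ∧ x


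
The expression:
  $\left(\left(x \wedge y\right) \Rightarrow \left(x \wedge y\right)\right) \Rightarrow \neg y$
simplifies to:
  $\neg y$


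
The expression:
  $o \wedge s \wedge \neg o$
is never true.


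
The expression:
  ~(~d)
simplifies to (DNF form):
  d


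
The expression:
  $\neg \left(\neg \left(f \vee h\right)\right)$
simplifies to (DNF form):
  $f \vee h$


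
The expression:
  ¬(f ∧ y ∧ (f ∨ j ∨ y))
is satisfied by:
  {y: False, f: False}
  {f: True, y: False}
  {y: True, f: False}


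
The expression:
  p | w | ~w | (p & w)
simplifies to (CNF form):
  True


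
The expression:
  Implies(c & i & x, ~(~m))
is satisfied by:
  {m: True, c: False, x: False, i: False}
  {i: False, c: False, m: False, x: False}
  {i: True, m: True, c: False, x: False}
  {i: True, c: False, m: False, x: False}
  {x: True, m: True, i: False, c: False}
  {x: True, i: False, c: False, m: False}
  {x: True, i: True, m: True, c: False}
  {x: True, i: True, c: False, m: False}
  {m: True, c: True, x: False, i: False}
  {c: True, x: False, m: False, i: False}
  {i: True, c: True, m: True, x: False}
  {i: True, c: True, x: False, m: False}
  {m: True, c: True, x: True, i: False}
  {c: True, x: True, i: False, m: False}
  {i: True, c: True, x: True, m: True}


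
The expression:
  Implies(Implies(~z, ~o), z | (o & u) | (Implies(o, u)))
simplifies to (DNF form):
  True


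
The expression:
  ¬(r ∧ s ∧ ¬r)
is always true.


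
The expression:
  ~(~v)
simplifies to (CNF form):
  v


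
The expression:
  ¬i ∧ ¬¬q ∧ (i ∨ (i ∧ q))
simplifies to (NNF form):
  False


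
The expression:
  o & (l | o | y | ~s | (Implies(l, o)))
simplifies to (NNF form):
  o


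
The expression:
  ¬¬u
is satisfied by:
  {u: True}


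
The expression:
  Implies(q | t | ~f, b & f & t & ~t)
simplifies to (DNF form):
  f & ~q & ~t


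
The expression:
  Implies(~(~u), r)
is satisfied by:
  {r: True, u: False}
  {u: False, r: False}
  {u: True, r: True}


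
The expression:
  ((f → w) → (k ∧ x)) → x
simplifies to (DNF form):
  w ∨ x ∨ ¬f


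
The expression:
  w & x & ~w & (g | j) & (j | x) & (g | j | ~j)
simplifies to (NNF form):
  False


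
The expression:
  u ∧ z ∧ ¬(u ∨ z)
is never true.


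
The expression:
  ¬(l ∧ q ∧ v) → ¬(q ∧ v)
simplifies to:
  l ∨ ¬q ∨ ¬v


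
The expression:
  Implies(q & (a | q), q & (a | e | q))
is always true.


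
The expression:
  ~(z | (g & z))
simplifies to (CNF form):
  ~z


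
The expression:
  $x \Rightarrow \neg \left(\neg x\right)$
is always true.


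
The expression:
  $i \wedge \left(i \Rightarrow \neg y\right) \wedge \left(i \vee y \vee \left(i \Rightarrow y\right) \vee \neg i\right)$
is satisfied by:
  {i: True, y: False}


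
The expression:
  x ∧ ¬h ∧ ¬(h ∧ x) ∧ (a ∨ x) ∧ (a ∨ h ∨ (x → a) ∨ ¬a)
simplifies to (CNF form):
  x ∧ ¬h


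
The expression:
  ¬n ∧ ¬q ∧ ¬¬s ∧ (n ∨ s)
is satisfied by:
  {s: True, n: False, q: False}


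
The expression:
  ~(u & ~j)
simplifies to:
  j | ~u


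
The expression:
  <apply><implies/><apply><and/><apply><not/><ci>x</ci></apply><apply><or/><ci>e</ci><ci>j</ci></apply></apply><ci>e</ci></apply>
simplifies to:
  <apply><or/><ci>e</ci><ci>x</ci><apply><not/><ci>j</ci></apply></apply>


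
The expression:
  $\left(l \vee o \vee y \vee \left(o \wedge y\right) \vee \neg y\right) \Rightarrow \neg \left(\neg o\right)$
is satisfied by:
  {o: True}


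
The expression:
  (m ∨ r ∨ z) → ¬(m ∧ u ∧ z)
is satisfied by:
  {u: False, m: False, z: False}
  {z: True, u: False, m: False}
  {m: True, u: False, z: False}
  {z: True, m: True, u: False}
  {u: True, z: False, m: False}
  {z: True, u: True, m: False}
  {m: True, u: True, z: False}


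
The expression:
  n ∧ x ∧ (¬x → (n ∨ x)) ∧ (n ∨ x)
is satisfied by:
  {x: True, n: True}


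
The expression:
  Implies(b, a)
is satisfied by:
  {a: True, b: False}
  {b: False, a: False}
  {b: True, a: True}


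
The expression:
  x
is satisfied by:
  {x: True}


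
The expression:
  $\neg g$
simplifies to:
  $\neg g$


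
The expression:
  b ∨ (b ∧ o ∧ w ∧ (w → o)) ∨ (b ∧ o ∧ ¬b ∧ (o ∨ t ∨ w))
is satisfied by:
  {b: True}


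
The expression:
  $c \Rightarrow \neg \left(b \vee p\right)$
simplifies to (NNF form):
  $\left(\neg b \wedge \neg p\right) \vee \neg c$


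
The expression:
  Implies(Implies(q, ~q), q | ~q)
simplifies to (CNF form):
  True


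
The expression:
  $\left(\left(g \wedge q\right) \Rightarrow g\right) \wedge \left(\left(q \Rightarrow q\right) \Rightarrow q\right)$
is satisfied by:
  {q: True}


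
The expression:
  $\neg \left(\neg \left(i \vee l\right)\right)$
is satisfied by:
  {i: True, l: True}
  {i: True, l: False}
  {l: True, i: False}


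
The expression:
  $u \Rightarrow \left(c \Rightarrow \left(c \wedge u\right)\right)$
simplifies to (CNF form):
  $\text{True}$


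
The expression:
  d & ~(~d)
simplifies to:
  d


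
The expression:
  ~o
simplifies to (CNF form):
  ~o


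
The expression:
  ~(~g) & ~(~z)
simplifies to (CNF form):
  g & z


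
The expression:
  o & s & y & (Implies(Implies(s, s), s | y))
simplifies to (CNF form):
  o & s & y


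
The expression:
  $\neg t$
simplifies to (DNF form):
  $\neg t$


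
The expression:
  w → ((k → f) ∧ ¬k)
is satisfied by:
  {w: False, k: False}
  {k: True, w: False}
  {w: True, k: False}


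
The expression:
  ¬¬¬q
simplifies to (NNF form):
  ¬q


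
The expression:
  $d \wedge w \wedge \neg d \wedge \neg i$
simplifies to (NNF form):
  $\text{False}$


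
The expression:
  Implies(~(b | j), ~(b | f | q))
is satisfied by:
  {b: True, j: True, q: False, f: False}
  {f: True, b: True, j: True, q: False}
  {b: True, j: True, q: True, f: False}
  {f: True, b: True, j: True, q: True}
  {b: True, q: False, j: False, f: False}
  {b: True, f: True, q: False, j: False}
  {b: True, q: True, j: False, f: False}
  {b: True, f: True, q: True, j: False}
  {j: True, f: False, q: False, b: False}
  {f: True, j: True, q: False, b: False}
  {j: True, q: True, f: False, b: False}
  {f: True, j: True, q: True, b: False}
  {f: False, q: False, j: False, b: False}


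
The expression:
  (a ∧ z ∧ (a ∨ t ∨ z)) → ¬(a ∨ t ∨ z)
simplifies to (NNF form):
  ¬a ∨ ¬z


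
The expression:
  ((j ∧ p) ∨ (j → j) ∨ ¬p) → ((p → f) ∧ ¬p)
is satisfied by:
  {p: False}


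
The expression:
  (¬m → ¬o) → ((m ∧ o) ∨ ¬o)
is always true.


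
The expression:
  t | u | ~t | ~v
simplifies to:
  True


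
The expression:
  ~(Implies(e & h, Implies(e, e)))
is never true.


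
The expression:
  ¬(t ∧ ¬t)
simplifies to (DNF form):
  True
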